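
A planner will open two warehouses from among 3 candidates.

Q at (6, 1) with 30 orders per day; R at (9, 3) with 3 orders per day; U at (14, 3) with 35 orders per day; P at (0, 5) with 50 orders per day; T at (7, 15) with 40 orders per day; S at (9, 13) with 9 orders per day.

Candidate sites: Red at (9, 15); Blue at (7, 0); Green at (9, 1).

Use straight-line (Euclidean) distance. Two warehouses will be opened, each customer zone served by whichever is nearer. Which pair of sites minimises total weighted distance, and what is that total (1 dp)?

Evaluate every pair (each demand assigned to the nearer of the two):
  {Red, Blue}: total = 847.9
  {Red, Green}: total = 874.9
  {Blue, Green}: total = 1340.7
Best pair: {Red, Blue} with total 847.9.

{Red, Blue}, total 847.9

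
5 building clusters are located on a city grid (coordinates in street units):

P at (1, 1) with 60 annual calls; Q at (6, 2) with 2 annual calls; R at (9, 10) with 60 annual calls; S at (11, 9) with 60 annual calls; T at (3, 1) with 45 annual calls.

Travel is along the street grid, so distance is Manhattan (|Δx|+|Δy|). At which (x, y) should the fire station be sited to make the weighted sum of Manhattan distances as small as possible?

Manhattan distance separates: Σwᵢ(|x−xᵢ|+|y−yᵢ|) = Σwᵢ|x−xᵢ| + Σwᵢ|y−yᵢ|, so x and y are optimised independently as 1-D weighted medians.
Total weight W = 227; half = 113.5.
x-coordinate, sorted with cumulative weight:
  x=1 (P, w=60) cum 60
  x=3 (T, w=45) cum 105
  x=6 (Q, w=2) cum 107
  x=9 (R, w=60) cum 167  ← median
  x=11 (S, w=60) cum 227
⇒ x* = 9
y-coordinate, sorted with cumulative weight:
  y=1 (P, w=60) cum 60
  y=1 (T, w=45) cum 105
  y=2 (Q, w=2) cum 107
  y=9 (S, w=60) cum 167  ← median
  y=10 (R, w=60) cum 227
⇒ y* = 9

(9, 9)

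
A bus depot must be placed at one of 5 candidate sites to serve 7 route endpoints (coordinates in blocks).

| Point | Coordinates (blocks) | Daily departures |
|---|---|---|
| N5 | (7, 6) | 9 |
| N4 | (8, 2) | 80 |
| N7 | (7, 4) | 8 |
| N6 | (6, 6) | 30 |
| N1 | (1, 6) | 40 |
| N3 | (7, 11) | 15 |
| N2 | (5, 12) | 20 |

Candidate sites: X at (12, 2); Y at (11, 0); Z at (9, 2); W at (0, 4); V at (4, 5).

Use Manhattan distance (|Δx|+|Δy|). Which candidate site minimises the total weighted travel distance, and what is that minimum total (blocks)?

V, total 1173 blocks

Total weighted distance at each candidate:
  X (12, 2): total = 1907
  Y (11, 0): total = 2109
  Z (9, 2): total = 1301
  W (0, 4): total = 1767
  V (4, 5): total = 1173
Minimum is at V with total 1173 blocks.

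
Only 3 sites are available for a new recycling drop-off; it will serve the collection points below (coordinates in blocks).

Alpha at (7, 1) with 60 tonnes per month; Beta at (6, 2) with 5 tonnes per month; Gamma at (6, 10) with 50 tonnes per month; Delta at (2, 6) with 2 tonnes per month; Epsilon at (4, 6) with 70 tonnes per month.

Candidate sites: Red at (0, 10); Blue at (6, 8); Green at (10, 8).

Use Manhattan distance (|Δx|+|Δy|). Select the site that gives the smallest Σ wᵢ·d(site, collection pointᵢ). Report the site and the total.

Blue, total 902 blocks

Total weighted distance at each candidate:
  Red (0, 10): total = 1902
  Blue (6, 8): total = 902
  Green (10, 8): total = 1530
Minimum is at Blue with total 902 blocks.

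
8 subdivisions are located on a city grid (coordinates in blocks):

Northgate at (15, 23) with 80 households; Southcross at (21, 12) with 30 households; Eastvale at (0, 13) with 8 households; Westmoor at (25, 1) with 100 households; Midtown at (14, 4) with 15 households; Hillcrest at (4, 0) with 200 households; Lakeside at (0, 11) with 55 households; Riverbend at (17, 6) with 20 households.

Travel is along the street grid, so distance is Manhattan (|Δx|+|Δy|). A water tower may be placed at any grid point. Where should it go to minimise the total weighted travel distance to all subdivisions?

Manhattan distance separates: Σwᵢ(|x−xᵢ|+|y−yᵢ|) = Σwᵢ|x−xᵢ| + Σwᵢ|y−yᵢ|, so x and y are optimised independently as 1-D weighted medians.
Total weight W = 508; half = 254.
x-coordinate, sorted with cumulative weight:
  x=0 (Eastvale, w=8) cum 8
  x=0 (Lakeside, w=55) cum 63
  x=4 (Hillcrest, w=200) cum 263  ← median
  x=14 (Midtown, w=15) cum 278
  x=15 (Northgate, w=80) cum 358
  x=17 (Riverbend, w=20) cum 378
  x=21 (Southcross, w=30) cum 408
  x=25 (Westmoor, w=100) cum 508
⇒ x* = 4
y-coordinate, sorted with cumulative weight:
  y=0 (Hillcrest, w=200) cum 200
  y=1 (Westmoor, w=100) cum 300  ← median
  y=4 (Midtown, w=15) cum 315
  y=6 (Riverbend, w=20) cum 335
  y=11 (Lakeside, w=55) cum 390
  y=12 (Southcross, w=30) cum 420
  y=13 (Eastvale, w=8) cum 428
  y=23 (Northgate, w=80) cum 508
⇒ y* = 1

(4, 1)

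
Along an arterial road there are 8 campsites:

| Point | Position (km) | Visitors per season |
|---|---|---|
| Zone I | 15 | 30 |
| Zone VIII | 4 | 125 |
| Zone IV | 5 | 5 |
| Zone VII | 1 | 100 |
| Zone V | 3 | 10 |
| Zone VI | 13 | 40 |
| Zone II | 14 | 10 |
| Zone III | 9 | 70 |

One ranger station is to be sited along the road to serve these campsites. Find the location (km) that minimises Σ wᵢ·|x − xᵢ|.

For a sum of weighted absolute distances on a line, the optimum is the weighted median (not the mean). Total weight W = 390; half-weight = 195.
Sort by position and accumulate weight:
  km 1 (Zone VII, w=100) → cum 100
  km 3 (Zone V, w=10) → cum 110
  km 4 (Zone VIII, w=125) → cum 235  ≥ 195 → median here
  km 5 (Zone IV, w=5) → cum 240
  km 9 (Zone III, w=70) → cum 310
  km 13 (Zone VI, w=40) → cum 350
  km 14 (Zone II, w=10) → cum 360
  km 15 (Zone I, w=30) → cum 390
Optimal location: km 4.

x = 4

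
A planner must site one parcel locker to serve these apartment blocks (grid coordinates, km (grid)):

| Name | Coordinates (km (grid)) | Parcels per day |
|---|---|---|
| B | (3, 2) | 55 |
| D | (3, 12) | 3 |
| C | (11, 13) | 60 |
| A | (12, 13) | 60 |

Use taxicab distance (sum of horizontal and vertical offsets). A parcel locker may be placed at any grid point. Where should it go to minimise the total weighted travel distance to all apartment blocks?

Manhattan distance separates: Σwᵢ(|x−xᵢ|+|y−yᵢ|) = Σwᵢ|x−xᵢ| + Σwᵢ|y−yᵢ|, so x and y are optimised independently as 1-D weighted medians.
Total weight W = 178; half = 89.
x-coordinate, sorted with cumulative weight:
  x=3 (B, w=55) cum 55
  x=3 (D, w=3) cum 58
  x=11 (C, w=60) cum 118  ← median
  x=12 (A, w=60) cum 178
⇒ x* = 11
y-coordinate, sorted with cumulative weight:
  y=2 (B, w=55) cum 55
  y=12 (D, w=3) cum 58
  y=13 (C, w=60) cum 118  ← median
  y=13 (A, w=60) cum 178
⇒ y* = 13

(11, 13)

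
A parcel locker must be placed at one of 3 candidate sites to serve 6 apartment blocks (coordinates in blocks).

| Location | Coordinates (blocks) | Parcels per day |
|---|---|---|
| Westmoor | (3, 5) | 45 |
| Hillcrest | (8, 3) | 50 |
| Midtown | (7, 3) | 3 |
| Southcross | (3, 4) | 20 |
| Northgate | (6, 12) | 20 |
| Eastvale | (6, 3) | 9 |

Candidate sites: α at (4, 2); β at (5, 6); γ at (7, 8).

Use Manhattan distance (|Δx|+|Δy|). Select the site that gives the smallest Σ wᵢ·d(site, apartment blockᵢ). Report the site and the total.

β, total 706 blocks

Total weighted distance at each candidate:
  α (4, 2): total = 769
  β (5, 6): total = 706
  γ (7, 8): total = 944
Minimum is at β with total 706 blocks.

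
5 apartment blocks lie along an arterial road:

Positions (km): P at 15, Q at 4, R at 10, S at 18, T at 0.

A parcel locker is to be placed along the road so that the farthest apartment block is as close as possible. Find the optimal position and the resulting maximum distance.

The 1-center on a line is the midpoint of the two extreme points: leftmost at 0, rightmost at 18.
Optimal location = (0 + 18)/2 = 9; maximum distance = (18 − 0)/2 = 9.

location 9, max distance 9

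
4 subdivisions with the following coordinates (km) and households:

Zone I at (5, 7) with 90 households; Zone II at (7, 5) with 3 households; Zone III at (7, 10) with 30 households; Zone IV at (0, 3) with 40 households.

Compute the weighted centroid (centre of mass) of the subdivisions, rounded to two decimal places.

(4.18, 6.53)

The minimiser of Σwᵢ‖p−pᵢ‖² is the weighted centroid p* = (Σwᵢpᵢ)/(Σwᵢ).
Σwᵢ = 163.
Σwᵢxᵢ = 90·5 + 3·7 + 30·7 + 40·0 = 681.
Σwᵢyᵢ = 90·7 + 3·5 + 30·10 + 40·3 = 1065.
x* = 681/163 = 4.18, y* = 1065/163 = 6.53.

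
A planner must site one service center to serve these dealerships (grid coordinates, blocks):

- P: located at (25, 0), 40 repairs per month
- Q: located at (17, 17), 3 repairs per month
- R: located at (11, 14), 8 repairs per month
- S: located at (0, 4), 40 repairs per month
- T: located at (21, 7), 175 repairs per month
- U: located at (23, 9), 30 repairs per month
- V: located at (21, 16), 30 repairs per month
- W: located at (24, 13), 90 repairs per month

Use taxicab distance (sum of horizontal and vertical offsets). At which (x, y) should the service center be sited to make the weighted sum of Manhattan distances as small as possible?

(21, 7)

Manhattan distance separates: Σwᵢ(|x−xᵢ|+|y−yᵢ|) = Σwᵢ|x−xᵢ| + Σwᵢ|y−yᵢ|, so x and y are optimised independently as 1-D weighted medians.
Total weight W = 416; half = 208.
x-coordinate, sorted with cumulative weight:
  x=0 (S, w=40) cum 40
  x=11 (R, w=8) cum 48
  x=17 (Q, w=3) cum 51
  x=21 (T, w=175) cum 226  ← median
  x=21 (V, w=30) cum 256
  x=23 (U, w=30) cum 286
  x=24 (W, w=90) cum 376
  x=25 (P, w=40) cum 416
⇒ x* = 21
y-coordinate, sorted with cumulative weight:
  y=0 (P, w=40) cum 40
  y=4 (S, w=40) cum 80
  y=7 (T, w=175) cum 255  ← median
  y=9 (U, w=30) cum 285
  y=13 (W, w=90) cum 375
  y=14 (R, w=8) cum 383
  y=16 (V, w=30) cum 413
  y=17 (Q, w=3) cum 416
⇒ y* = 7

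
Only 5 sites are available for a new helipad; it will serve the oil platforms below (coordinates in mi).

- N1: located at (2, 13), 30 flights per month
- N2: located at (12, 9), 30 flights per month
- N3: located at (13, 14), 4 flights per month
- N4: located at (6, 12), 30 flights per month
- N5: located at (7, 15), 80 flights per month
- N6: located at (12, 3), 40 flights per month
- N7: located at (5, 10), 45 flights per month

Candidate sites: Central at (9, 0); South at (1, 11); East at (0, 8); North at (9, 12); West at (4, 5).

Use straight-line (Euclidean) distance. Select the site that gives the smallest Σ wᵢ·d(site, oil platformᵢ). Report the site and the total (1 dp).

North, total 1316.5 mi

Total weighted distance at each candidate:
  Central (9, 0): total = 3021.9
  South (1, 11): total = 1911.4
  East (0, 8): total = 2350.7
  North (9, 12): total = 1316.5
  West (4, 5): total = 2179.6
Minimum is at North with total 1316.5 mi.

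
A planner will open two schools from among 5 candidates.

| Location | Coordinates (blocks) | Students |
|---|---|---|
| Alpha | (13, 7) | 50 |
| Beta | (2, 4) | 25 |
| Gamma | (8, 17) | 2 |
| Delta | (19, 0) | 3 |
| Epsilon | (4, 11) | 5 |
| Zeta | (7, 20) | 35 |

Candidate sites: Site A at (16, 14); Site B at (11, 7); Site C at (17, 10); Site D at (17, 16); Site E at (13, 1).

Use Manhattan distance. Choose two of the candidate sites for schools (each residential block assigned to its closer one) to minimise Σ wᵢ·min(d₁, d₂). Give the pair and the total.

{Site B, Site D}, total 1010

Evaluate every pair (each demand assigned to the nearer of the two):
  {Site B, Site D}: total = 1010
  {Site A, Site B}: total = 1047
  {Site B, Site E}: total = 1097
  {Site B, Site C}: total = 1112
  {Site D, Site E}: total = 1271
  {Site A, Site E}: total = 1293
  {Site C, Site E}: total = 1473
  {Site C, Site D}: total = 1491
  {Site A, Site C}: total = 1528
  {Site A, Site D}: total = 1736
Best pair: {Site B, Site D} with total 1010.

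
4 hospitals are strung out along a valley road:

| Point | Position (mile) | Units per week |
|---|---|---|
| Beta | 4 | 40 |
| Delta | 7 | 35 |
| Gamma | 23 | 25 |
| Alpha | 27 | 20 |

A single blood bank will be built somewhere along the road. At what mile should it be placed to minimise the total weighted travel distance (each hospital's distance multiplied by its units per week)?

For a sum of weighted absolute distances on a line, the optimum is the weighted median (not the mean). Total weight W = 120; half-weight = 60.
Sort by position and accumulate weight:
  mile 4 (Beta, w=40) → cum 40
  mile 7 (Delta, w=35) → cum 75  ≥ 60 → median here
  mile 23 (Gamma, w=25) → cum 100
  mile 27 (Alpha, w=20) → cum 120
Optimal location: mile 7.

x = 7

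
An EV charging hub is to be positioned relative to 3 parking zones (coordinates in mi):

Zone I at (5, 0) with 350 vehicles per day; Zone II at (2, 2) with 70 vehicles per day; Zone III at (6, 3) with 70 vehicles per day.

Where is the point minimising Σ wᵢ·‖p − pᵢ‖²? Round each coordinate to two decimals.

(4.71, 0.71)

The minimiser of Σwᵢ‖p−pᵢ‖² is the weighted centroid p* = (Σwᵢpᵢ)/(Σwᵢ).
Σwᵢ = 490.
Σwᵢxᵢ = 350·5 + 70·2 + 70·6 = 2310.
Σwᵢyᵢ = 350·0 + 70·2 + 70·3 = 350.
x* = 2310/490 = 4.71, y* = 350/490 = 0.71.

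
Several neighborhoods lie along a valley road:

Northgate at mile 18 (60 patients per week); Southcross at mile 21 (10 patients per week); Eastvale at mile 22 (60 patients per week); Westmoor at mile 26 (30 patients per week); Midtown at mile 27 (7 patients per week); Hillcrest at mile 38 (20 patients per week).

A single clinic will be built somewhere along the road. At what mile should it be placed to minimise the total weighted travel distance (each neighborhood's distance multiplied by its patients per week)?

For a sum of weighted absolute distances on a line, the optimum is the weighted median (not the mean). Total weight W = 187; half-weight = 93.5.
Sort by position and accumulate weight:
  mile 18 (Northgate, w=60) → cum 60
  mile 21 (Southcross, w=10) → cum 70
  mile 22 (Eastvale, w=60) → cum 130  ≥ 93.5 → median here
  mile 26 (Westmoor, w=30) → cum 160
  mile 27 (Midtown, w=7) → cum 167
  mile 38 (Hillcrest, w=20) → cum 187
Optimal location: mile 22.

x = 22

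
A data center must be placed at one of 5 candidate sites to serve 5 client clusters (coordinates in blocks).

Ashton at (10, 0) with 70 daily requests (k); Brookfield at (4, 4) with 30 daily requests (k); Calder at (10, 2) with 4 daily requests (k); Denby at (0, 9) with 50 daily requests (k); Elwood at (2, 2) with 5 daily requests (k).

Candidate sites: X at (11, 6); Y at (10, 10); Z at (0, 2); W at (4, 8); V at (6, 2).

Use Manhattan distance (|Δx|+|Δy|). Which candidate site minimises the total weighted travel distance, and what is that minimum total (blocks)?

V, total 1226 blocks

Total weighted distance at each candidate:
  X (11, 6): total = 1545
  Y (10, 10): total = 1722
  Z (0, 2): total = 1420
  W (4, 8): total = 1438
  V (6, 2): total = 1226
Minimum is at V with total 1226 blocks.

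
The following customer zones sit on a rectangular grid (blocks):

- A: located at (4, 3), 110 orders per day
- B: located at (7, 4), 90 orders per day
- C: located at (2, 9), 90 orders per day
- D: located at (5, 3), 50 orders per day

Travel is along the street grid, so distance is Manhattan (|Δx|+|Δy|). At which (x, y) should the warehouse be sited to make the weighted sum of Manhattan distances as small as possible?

(4, 4)

Manhattan distance separates: Σwᵢ(|x−xᵢ|+|y−yᵢ|) = Σwᵢ|x−xᵢ| + Σwᵢ|y−yᵢ|, so x and y are optimised independently as 1-D weighted medians.
Total weight W = 340; half = 170.
x-coordinate, sorted with cumulative weight:
  x=2 (C, w=90) cum 90
  x=4 (A, w=110) cum 200  ← median
  x=5 (D, w=50) cum 250
  x=7 (B, w=90) cum 340
⇒ x* = 4
y-coordinate, sorted with cumulative weight:
  y=3 (A, w=110) cum 110
  y=3 (D, w=50) cum 160
  y=4 (B, w=90) cum 250  ← median
  y=9 (C, w=90) cum 340
⇒ y* = 4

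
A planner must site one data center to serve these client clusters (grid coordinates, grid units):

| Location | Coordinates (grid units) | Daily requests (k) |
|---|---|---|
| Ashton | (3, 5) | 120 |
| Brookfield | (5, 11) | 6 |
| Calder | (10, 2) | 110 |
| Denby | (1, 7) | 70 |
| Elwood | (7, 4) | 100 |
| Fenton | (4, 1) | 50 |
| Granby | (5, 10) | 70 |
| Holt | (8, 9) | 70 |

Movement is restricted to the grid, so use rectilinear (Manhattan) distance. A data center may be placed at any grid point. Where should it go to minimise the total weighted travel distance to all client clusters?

(5, 5)

Manhattan distance separates: Σwᵢ(|x−xᵢ|+|y−yᵢ|) = Σwᵢ|x−xᵢ| + Σwᵢ|y−yᵢ|, so x and y are optimised independently as 1-D weighted medians.
Total weight W = 596; half = 298.
x-coordinate, sorted with cumulative weight:
  x=1 (Denby, w=70) cum 70
  x=3 (Ashton, w=120) cum 190
  x=4 (Fenton, w=50) cum 240
  x=5 (Brookfield, w=6) cum 246
  x=5 (Granby, w=70) cum 316  ← median
  x=7 (Elwood, w=100) cum 416
  x=8 (Holt, w=70) cum 486
  x=10 (Calder, w=110) cum 596
⇒ x* = 5
y-coordinate, sorted with cumulative weight:
  y=1 (Fenton, w=50) cum 50
  y=2 (Calder, w=110) cum 160
  y=4 (Elwood, w=100) cum 260
  y=5 (Ashton, w=120) cum 380  ← median
  y=7 (Denby, w=70) cum 450
  y=9 (Holt, w=70) cum 520
  y=10 (Granby, w=70) cum 590
  y=11 (Brookfield, w=6) cum 596
⇒ y* = 5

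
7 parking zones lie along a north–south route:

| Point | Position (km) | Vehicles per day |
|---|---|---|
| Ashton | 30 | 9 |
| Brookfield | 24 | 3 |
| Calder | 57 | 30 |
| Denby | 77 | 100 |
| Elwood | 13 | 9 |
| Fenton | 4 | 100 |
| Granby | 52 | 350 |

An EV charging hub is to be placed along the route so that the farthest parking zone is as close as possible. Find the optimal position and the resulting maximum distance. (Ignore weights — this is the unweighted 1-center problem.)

The 1-center on a line is the midpoint of the two extreme points: leftmost at 4, rightmost at 77.
Optimal location = (4 + 77)/2 = 40.5; maximum distance = (77 − 4)/2 = 36.5.

location 40.5, max distance 36.5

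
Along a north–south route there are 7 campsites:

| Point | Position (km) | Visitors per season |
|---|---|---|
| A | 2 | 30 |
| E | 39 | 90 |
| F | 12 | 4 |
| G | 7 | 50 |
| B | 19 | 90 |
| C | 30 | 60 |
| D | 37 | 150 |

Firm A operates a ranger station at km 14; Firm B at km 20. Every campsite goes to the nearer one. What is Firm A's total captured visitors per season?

84

The indifferent point is the midpoint (14+20)/2 = 17; campsites left of it (closer to Firm A at 14) go to Firm A, those right go to Firm B.
  A at 2 (w=30) → Firm A
  G at 7 (w=50) → Firm A
  F at 12 (w=4) → Firm A
  B at 19 (w=90) → Firm B
  C at 30 (w=60) → Firm B
  D at 37 (w=150) → Firm B
  E at 39 (w=90) → Firm B
Firm A captures 84; Firm B captures 390.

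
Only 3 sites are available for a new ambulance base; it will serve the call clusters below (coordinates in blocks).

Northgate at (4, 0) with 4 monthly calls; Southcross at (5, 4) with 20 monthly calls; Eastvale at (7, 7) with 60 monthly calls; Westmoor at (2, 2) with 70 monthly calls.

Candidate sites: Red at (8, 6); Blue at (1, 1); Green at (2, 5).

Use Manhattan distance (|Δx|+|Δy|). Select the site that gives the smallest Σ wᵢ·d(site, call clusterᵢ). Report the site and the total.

Green, total 738 blocks

Total weighted distance at each candidate:
  Red (8, 6): total = 960
  Blue (1, 1): total = 1016
  Green (2, 5): total = 738
Minimum is at Green with total 738 blocks.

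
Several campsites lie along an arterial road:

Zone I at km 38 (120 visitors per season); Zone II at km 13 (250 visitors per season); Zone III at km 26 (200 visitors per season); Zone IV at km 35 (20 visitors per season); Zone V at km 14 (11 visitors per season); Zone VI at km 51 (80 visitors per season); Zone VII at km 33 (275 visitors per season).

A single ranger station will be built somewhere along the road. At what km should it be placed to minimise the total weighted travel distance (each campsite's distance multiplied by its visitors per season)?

For a sum of weighted absolute distances on a line, the optimum is the weighted median (not the mean). Total weight W = 956; half-weight = 478.
Sort by position and accumulate weight:
  km 13 (Zone II, w=250) → cum 250
  km 14 (Zone V, w=11) → cum 261
  km 26 (Zone III, w=200) → cum 461
  km 33 (Zone VII, w=275) → cum 736  ≥ 478 → median here
  km 35 (Zone IV, w=20) → cum 756
  km 38 (Zone I, w=120) → cum 876
  km 51 (Zone VI, w=80) → cum 956
Optimal location: km 33.

x = 33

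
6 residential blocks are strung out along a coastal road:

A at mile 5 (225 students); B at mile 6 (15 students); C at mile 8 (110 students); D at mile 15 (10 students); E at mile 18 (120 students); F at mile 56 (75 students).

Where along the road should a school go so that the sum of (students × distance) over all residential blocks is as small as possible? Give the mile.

For a sum of weighted absolute distances on a line, the optimum is the weighted median (not the mean). Total weight W = 555; half-weight = 277.5.
Sort by position and accumulate weight:
  mile 5 (A, w=225) → cum 225
  mile 6 (B, w=15) → cum 240
  mile 8 (C, w=110) → cum 350  ≥ 277.5 → median here
  mile 15 (D, w=10) → cum 360
  mile 18 (E, w=120) → cum 480
  mile 56 (F, w=75) → cum 555
Optimal location: mile 8.

x = 8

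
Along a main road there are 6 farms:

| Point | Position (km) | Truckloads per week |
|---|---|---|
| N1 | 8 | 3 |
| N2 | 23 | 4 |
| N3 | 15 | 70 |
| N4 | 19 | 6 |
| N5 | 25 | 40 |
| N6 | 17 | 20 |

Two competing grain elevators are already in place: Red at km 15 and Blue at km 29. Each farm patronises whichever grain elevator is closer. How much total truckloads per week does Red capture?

The indifferent point is the midpoint (15+29)/2 = 22; farms left of it (closer to Red at 15) go to Red, those right go to Blue.
  N1 at 8 (w=3) → Red
  N3 at 15 (w=70) → Red
  N6 at 17 (w=20) → Red
  N4 at 19 (w=6) → Red
  N2 at 23 (w=4) → Blue
  N5 at 25 (w=40) → Blue
Red captures 99; Blue captures 44.

99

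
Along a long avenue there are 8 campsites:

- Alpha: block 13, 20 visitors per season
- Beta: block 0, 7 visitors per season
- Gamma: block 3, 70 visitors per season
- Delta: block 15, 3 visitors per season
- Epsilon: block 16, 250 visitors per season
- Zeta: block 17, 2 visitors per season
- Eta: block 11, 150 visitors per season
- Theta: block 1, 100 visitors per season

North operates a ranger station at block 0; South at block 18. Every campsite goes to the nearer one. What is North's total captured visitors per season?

The indifferent point is the midpoint (0+18)/2 = 9; campsites left of it (closer to North at 0) go to North, those right go to South.
  Beta at 0 (w=7) → North
  Theta at 1 (w=100) → North
  Gamma at 3 (w=70) → North
  Eta at 11 (w=150) → South
  Alpha at 13 (w=20) → South
  Delta at 15 (w=3) → South
  Epsilon at 16 (w=250) → South
  Zeta at 17 (w=2) → South
North captures 177; South captures 425.

177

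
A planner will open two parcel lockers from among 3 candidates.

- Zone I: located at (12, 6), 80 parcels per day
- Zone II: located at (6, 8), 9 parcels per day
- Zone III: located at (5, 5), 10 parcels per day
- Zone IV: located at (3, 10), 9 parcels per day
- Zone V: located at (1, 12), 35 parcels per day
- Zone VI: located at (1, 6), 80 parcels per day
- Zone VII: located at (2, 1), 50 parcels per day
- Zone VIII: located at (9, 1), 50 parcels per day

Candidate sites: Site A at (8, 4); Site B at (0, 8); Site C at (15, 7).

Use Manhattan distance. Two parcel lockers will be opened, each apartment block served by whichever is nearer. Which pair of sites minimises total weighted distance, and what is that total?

Evaluate every pair (each demand assigned to the nearer of the two):
  {Site A, Site B}: total = 1684
  {Site B, Site C}: total = 1964
  {Site A, Site C}: total = 2408
Best pair: {Site A, Site B} with total 1684.

{Site A, Site B}, total 1684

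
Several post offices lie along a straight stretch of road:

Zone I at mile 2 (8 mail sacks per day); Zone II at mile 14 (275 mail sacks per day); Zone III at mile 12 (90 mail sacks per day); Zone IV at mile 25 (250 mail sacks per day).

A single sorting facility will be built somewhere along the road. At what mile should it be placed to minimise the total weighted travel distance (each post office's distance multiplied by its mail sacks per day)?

For a sum of weighted absolute distances on a line, the optimum is the weighted median (not the mean). Total weight W = 623; half-weight = 311.5.
Sort by position and accumulate weight:
  mile 2 (Zone I, w=8) → cum 8
  mile 12 (Zone III, w=90) → cum 98
  mile 14 (Zone II, w=275) → cum 373  ≥ 311.5 → median here
  mile 25 (Zone IV, w=250) → cum 623
Optimal location: mile 14.

x = 14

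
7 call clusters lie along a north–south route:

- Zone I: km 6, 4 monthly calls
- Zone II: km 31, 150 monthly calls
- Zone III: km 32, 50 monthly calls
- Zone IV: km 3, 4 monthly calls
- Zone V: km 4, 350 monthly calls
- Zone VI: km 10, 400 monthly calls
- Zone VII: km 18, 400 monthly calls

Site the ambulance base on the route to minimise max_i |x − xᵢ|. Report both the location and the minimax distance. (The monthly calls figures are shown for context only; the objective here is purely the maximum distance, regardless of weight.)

The 1-center on a line is the midpoint of the two extreme points: leftmost at 3, rightmost at 32.
Optimal location = (3 + 32)/2 = 17.5; maximum distance = (32 − 3)/2 = 14.5.

location 17.5, max distance 14.5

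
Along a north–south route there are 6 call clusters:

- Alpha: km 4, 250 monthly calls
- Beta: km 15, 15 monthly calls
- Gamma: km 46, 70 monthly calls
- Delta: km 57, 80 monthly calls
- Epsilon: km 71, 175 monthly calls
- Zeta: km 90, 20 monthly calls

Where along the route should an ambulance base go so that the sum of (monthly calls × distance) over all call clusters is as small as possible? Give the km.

For a sum of weighted absolute distances on a line, the optimum is the weighted median (not the mean). Total weight W = 610; half-weight = 305.
Sort by position and accumulate weight:
  km 4 (Alpha, w=250) → cum 250
  km 15 (Beta, w=15) → cum 265
  km 46 (Gamma, w=70) → cum 335  ≥ 305 → median here
  km 57 (Delta, w=80) → cum 415
  km 71 (Epsilon, w=175) → cum 590
  km 90 (Zeta, w=20) → cum 610
Optimal location: km 46.

x = 46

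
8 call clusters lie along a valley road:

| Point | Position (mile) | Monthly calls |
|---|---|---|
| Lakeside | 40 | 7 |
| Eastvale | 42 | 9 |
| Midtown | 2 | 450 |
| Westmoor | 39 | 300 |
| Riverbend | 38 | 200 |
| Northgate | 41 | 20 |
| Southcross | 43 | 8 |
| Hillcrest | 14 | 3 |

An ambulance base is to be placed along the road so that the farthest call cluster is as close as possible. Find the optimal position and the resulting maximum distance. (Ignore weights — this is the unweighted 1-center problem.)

The 1-center on a line is the midpoint of the two extreme points: leftmost at 2, rightmost at 43.
Optimal location = (2 + 43)/2 = 22.5; maximum distance = (43 − 2)/2 = 20.5.

location 22.5, max distance 20.5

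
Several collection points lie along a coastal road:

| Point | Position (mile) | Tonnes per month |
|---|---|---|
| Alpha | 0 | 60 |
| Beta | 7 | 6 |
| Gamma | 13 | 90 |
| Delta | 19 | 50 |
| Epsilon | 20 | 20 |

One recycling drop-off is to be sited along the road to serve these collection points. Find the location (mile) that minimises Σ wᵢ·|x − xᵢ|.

x = 13

For a sum of weighted absolute distances on a line, the optimum is the weighted median (not the mean). Total weight W = 226; half-weight = 113.
Sort by position and accumulate weight:
  mile 0 (Alpha, w=60) → cum 60
  mile 7 (Beta, w=6) → cum 66
  mile 13 (Gamma, w=90) → cum 156  ≥ 113 → median here
  mile 19 (Delta, w=50) → cum 206
  mile 20 (Epsilon, w=20) → cum 226
Optimal location: mile 13.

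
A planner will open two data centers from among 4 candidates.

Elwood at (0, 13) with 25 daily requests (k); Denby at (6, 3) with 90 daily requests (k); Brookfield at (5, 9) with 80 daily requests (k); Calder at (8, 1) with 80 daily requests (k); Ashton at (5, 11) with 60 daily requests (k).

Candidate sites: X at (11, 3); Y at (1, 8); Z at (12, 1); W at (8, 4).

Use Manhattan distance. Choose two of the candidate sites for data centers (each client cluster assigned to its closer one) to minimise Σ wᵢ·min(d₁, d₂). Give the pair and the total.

Evaluate every pair (each demand assigned to the nearer of the two):
  {Y, W}: total = 1480
  {X, Y}: total = 1820
  {Y, Z}: total = 2010
  {X, W}: total = 2175
  {Z, W}: total = 2175
  {X, Z}: total = 3095
Best pair: {Y, W} with total 1480.

{Y, W}, total 1480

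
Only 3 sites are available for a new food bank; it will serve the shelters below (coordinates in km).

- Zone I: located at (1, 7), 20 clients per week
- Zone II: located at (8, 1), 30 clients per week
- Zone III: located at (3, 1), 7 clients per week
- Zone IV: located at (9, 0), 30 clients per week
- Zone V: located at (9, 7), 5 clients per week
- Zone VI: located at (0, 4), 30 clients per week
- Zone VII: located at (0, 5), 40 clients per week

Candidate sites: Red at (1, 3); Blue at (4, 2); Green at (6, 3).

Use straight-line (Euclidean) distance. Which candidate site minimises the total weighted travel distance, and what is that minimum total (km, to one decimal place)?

Total weighted distance at each candidate:
  Red (1, 3): total = 751.1
  Blue (4, 2): total = 781.3
  Green (6, 3): total = 825.9
Minimum is at Red with total 751.1 km.

Red, total 751.1 km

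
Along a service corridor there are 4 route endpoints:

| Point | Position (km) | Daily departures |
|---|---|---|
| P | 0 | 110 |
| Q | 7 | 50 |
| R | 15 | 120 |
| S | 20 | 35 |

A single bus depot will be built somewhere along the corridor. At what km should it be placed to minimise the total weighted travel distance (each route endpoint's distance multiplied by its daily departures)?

For a sum of weighted absolute distances on a line, the optimum is the weighted median (not the mean). Total weight W = 315; half-weight = 157.5.
Sort by position and accumulate weight:
  km 0 (P, w=110) → cum 110
  km 7 (Q, w=50) → cum 160  ≥ 157.5 → median here
  km 15 (R, w=120) → cum 280
  km 20 (S, w=35) → cum 315
Optimal location: km 7.

x = 7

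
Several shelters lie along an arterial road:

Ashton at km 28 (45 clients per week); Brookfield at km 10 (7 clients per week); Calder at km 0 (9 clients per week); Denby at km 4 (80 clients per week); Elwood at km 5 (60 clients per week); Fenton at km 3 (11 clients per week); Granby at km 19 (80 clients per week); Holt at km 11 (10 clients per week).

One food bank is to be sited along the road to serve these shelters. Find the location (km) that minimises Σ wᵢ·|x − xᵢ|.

x = 5

For a sum of weighted absolute distances on a line, the optimum is the weighted median (not the mean). Total weight W = 302; half-weight = 151.
Sort by position and accumulate weight:
  km 0 (Calder, w=9) → cum 9
  km 3 (Fenton, w=11) → cum 20
  km 4 (Denby, w=80) → cum 100
  km 5 (Elwood, w=60) → cum 160  ≥ 151 → median here
  km 10 (Brookfield, w=7) → cum 167
  km 11 (Holt, w=10) → cum 177
  km 19 (Granby, w=80) → cum 257
  km 28 (Ashton, w=45) → cum 302
Optimal location: km 5.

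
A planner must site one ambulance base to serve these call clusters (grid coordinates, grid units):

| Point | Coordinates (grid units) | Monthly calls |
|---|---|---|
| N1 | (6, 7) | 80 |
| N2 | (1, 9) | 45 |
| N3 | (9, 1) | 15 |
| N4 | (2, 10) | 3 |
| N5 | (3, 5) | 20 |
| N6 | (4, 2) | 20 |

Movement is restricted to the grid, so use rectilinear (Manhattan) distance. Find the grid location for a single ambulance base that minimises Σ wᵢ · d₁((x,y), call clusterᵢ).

(6, 7)

Manhattan distance separates: Σwᵢ(|x−xᵢ|+|y−yᵢ|) = Σwᵢ|x−xᵢ| + Σwᵢ|y−yᵢ|, so x and y are optimised independently as 1-D weighted medians.
Total weight W = 183; half = 91.5.
x-coordinate, sorted with cumulative weight:
  x=1 (N2, w=45) cum 45
  x=2 (N4, w=3) cum 48
  x=3 (N5, w=20) cum 68
  x=4 (N6, w=20) cum 88
  x=6 (N1, w=80) cum 168  ← median
  x=9 (N3, w=15) cum 183
⇒ x* = 6
y-coordinate, sorted with cumulative weight:
  y=1 (N3, w=15) cum 15
  y=2 (N6, w=20) cum 35
  y=5 (N5, w=20) cum 55
  y=7 (N1, w=80) cum 135  ← median
  y=9 (N2, w=45) cum 180
  y=10 (N4, w=3) cum 183
⇒ y* = 7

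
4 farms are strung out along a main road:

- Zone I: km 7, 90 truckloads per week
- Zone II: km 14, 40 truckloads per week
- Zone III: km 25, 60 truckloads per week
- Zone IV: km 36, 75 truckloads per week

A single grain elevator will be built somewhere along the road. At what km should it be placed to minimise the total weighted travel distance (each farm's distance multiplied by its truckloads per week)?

x = 25

For a sum of weighted absolute distances on a line, the optimum is the weighted median (not the mean). Total weight W = 265; half-weight = 132.5.
Sort by position and accumulate weight:
  km 7 (Zone I, w=90) → cum 90
  km 14 (Zone II, w=40) → cum 130
  km 25 (Zone III, w=60) → cum 190  ≥ 132.5 → median here
  km 36 (Zone IV, w=75) → cum 265
Optimal location: km 25.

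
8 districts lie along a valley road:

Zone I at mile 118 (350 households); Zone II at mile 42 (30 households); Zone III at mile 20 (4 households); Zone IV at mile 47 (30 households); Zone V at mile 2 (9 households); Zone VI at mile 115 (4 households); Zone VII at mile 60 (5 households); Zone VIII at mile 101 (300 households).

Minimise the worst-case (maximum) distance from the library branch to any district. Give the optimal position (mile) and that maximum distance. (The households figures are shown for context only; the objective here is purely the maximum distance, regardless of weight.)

The 1-center on a line is the midpoint of the two extreme points: leftmost at 2, rightmost at 118.
Optimal location = (2 + 118)/2 = 60; maximum distance = (118 − 2)/2 = 58.

location 60, max distance 58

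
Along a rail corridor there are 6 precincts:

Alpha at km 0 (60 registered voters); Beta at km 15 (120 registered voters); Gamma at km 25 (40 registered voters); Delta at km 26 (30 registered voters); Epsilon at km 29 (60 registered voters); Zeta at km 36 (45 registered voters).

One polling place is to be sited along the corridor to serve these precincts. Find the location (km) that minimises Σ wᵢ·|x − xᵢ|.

For a sum of weighted absolute distances on a line, the optimum is the weighted median (not the mean). Total weight W = 355; half-weight = 177.5.
Sort by position and accumulate weight:
  km 0 (Alpha, w=60) → cum 60
  km 15 (Beta, w=120) → cum 180  ≥ 177.5 → median here
  km 25 (Gamma, w=40) → cum 220
  km 26 (Delta, w=30) → cum 250
  km 29 (Epsilon, w=60) → cum 310
  km 36 (Zeta, w=45) → cum 355
Optimal location: km 15.

x = 15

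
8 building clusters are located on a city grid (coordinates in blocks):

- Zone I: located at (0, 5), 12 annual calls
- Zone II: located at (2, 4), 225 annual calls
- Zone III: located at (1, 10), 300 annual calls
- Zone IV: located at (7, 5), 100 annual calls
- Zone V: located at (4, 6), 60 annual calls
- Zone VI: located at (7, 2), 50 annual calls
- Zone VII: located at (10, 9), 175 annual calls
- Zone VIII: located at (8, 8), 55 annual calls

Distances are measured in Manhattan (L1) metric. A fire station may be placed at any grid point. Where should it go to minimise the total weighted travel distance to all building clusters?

Manhattan distance separates: Σwᵢ(|x−xᵢ|+|y−yᵢ|) = Σwᵢ|x−xᵢ| + Σwᵢ|y−yᵢ|, so x and y are optimised independently as 1-D weighted medians.
Total weight W = 977; half = 488.5.
x-coordinate, sorted with cumulative weight:
  x=0 (Zone I, w=12) cum 12
  x=1 (Zone III, w=300) cum 312
  x=2 (Zone II, w=225) cum 537  ← median
  x=4 (Zone V, w=60) cum 597
  x=7 (Zone IV, w=100) cum 697
  x=7 (Zone VI, w=50) cum 747
  x=8 (Zone VIII, w=55) cum 802
  x=10 (Zone VII, w=175) cum 977
⇒ x* = 2
y-coordinate, sorted with cumulative weight:
  y=2 (Zone VI, w=50) cum 50
  y=4 (Zone II, w=225) cum 275
  y=5 (Zone I, w=12) cum 287
  y=5 (Zone IV, w=100) cum 387
  y=6 (Zone V, w=60) cum 447
  y=8 (Zone VIII, w=55) cum 502  ← median
  y=9 (Zone VII, w=175) cum 677
  y=10 (Zone III, w=300) cum 977
⇒ y* = 8

(2, 8)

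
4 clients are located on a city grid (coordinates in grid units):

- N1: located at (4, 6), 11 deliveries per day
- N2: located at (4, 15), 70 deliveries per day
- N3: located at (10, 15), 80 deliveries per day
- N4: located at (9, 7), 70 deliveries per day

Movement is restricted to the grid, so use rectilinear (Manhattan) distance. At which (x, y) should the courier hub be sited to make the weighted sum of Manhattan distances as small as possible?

Manhattan distance separates: Σwᵢ(|x−xᵢ|+|y−yᵢ|) = Σwᵢ|x−xᵢ| + Σwᵢ|y−yᵢ|, so x and y are optimised independently as 1-D weighted medians.
Total weight W = 231; half = 115.5.
x-coordinate, sorted with cumulative weight:
  x=4 (N1, w=11) cum 11
  x=4 (N2, w=70) cum 81
  x=9 (N4, w=70) cum 151  ← median
  x=10 (N3, w=80) cum 231
⇒ x* = 9
y-coordinate, sorted with cumulative weight:
  y=6 (N1, w=11) cum 11
  y=7 (N4, w=70) cum 81
  y=15 (N2, w=70) cum 151  ← median
  y=15 (N3, w=80) cum 231
⇒ y* = 15

(9, 15)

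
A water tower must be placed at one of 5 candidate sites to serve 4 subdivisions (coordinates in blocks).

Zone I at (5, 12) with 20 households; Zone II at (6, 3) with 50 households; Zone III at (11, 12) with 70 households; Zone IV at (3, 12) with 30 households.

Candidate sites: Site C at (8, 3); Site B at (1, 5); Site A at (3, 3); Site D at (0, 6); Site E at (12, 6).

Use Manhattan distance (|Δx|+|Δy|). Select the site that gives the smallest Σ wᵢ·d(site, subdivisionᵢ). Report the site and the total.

Site C, total 1600 blocks

Total weighted distance at each candidate:
  Site C (8, 3): total = 1600
  Site B (1, 5): total = 2030
  Site A (3, 3): total = 1830
  Site D (0, 6): total = 2130
  Site E (12, 6): total = 1650
Minimum is at Site C with total 1600 blocks.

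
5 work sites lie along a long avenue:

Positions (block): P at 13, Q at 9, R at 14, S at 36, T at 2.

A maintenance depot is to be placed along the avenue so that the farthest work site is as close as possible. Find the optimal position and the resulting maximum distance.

location 19, max distance 17

The 1-center on a line is the midpoint of the two extreme points: leftmost at 2, rightmost at 36.
Optimal location = (2 + 36)/2 = 19; maximum distance = (36 − 2)/2 = 17.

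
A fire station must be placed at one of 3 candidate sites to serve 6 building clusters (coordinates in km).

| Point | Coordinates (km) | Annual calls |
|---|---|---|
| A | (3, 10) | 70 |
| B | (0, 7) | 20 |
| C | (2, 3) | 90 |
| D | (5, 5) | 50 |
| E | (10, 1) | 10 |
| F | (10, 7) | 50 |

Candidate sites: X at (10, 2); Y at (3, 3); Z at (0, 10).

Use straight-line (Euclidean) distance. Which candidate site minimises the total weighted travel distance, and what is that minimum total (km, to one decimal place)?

Y, total 1297.3 km

Total weighted distance at each candidate:
  X (10, 2): total = 2244.9
  Y (3, 3): total = 1297.3
  Z (0, 10): total = 1935.3
Minimum is at Y with total 1297.3 km.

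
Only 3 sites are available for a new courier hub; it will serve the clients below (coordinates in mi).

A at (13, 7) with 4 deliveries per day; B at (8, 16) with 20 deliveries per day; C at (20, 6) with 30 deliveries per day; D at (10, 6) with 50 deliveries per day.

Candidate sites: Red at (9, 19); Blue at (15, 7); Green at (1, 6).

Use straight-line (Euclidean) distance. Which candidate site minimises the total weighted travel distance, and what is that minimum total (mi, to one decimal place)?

Total weighted distance at each candidate:
  Red (9, 19): total = 1276.6
  Blue (15, 7): total = 644.0
  Green (1, 6): total = 1312.3
Minimum is at Blue with total 644.0 mi.

Blue, total 644.0 mi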